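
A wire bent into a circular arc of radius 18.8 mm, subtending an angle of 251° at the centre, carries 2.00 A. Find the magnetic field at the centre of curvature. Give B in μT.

The Biot–Savart field of a circular arc at its centre is B = μ₀Iφ/(4πR), with φ = 4.381 rad.
B = (4π×10⁻⁷ × 2.00 × 4.381) / (4π × 0.0188) = 4.66×10⁻⁵ T.

B ≈ 46.6 μT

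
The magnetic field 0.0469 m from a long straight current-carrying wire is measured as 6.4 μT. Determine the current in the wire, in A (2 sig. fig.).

For a long straight wire B = μ₀I/(2πd), so I = 2πdB/μ₀.
I = 2π × 0.0469 × 6.40×10⁻⁶ / (4π×10⁻⁷) = 1.50 A.

I ≈ 1.5 A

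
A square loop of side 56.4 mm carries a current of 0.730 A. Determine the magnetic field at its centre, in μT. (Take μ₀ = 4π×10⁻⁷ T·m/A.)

Each side is a finite straight segment at perpendicular distance d = a/(2 tan(π/4)) = 0.0282 m from the centre, with end-angles ±π/4.
One side contributes B₁ = (μ₀I/4πd)·2 sin(π/4) = 3.66×10⁻⁶ T.
All 4 sides add in the same direction: B = 4 × 3.66×10⁻⁶ = 1.46×10⁻⁵ T.

B ≈ 14.6 μT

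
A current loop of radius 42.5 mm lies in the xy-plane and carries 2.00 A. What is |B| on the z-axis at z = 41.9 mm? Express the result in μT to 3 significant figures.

On the axis of a circular loop, B = μ₀IR² / [2(R²+z²)^(3/2)].
R² + z² = (0.0425)² + (0.0419)² = 0.003562 m², and (R²+z²)^(3/2) = 2.13×10⁻⁴ m³.
B = (4π×10⁻⁷ × 2.00 × 0.001806) / (2 × 2.13×10⁻⁴) = 1.07×10⁻⁵ T.

B ≈ 10.7 μT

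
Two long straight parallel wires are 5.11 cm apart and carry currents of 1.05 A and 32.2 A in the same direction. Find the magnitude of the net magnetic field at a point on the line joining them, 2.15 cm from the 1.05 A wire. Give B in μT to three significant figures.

B ≈ 208 μT

Each long wire gives B = μ₀I/(2πd). Distances are d₁ = 0.0215 m and d₂ = 0.0296 m.
B₁ = 9.77×10⁻⁶ T, B₂ = 2.18×10⁻⁴ T.
Between parallel currents the two contributions point in opposite directions, so they subtract. B = |B₁ − B₂| = |9.77×10⁻⁶ − 2.18×10⁻⁴| = 2.08×10⁻⁴ T.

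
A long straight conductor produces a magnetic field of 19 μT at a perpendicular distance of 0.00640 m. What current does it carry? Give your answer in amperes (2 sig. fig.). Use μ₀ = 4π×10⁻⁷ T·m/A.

For a long straight wire B = μ₀I/(2πd), so I = 2πdB/μ₀.
I = 2π × 0.0064 × 1.90×10⁻⁵ / (4π×10⁻⁷) = 0.608 A.

I ≈ 0.61 A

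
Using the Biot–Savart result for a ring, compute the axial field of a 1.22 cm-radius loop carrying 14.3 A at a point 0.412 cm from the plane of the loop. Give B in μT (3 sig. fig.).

On the axis of a circular loop, B = μ₀IR² / [2(R²+z²)^(3/2)].
R² + z² = (0.0122)² + (0.00412)² = 0.0001658 m², and (R²+z²)^(3/2) = 2.14×10⁻⁶ m³.
B = (4π×10⁻⁷ × 14.3 × 0.0001488) / (2 × 2.14×10⁻⁶) = 6.26×10⁻⁴ T.

B ≈ 626 μT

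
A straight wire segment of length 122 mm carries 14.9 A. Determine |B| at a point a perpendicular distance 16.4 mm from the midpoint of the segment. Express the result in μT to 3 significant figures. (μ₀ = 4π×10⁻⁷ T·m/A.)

For a finite straight segment, B = (μ₀I/4πd)(sinθ₁ + sinθ₂), where θ₁, θ₂ are the angles from the perpendicular to each end.
The perpendicular from the point meets the wire at its midpoint, so each end is L/2 = 0.061 m away along the wire.
sinθ₁ = 0.061/√(0.061²+0.0164²) = 0.9657; sinθ₂ = 0.061/√(0.061²+0.0164²) = 0.9657.
B = (4π×10⁻⁷ × 14.9) / (4π × 0.0164) × (0.9657 + 0.9657) = 1.75×10⁻⁴ T.

B ≈ 175 μT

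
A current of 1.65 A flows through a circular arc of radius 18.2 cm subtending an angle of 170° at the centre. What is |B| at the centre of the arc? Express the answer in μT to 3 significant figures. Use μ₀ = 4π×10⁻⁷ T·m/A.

The Biot–Savart field of a circular arc at its centre is B = μ₀Iφ/(4πR), with φ = 2.967 rad.
B = (4π×10⁻⁷ × 1.65 × 2.967) / (4π × 0.182) = 2.69×10⁻⁶ T.

B ≈ 2.69 μT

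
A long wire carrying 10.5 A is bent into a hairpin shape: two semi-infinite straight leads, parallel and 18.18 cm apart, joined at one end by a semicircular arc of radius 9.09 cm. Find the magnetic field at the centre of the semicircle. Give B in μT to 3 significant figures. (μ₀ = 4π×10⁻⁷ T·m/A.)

B ≈ 59.4 μT

The semicircular arc contributes B_arc = μ₀I·π/(4πR) = μ₀I/(4R) = 3.63×10⁻⁵ T.
Each semi-infinite lead is at perpendicular distance R = 0.0909 m from the centre, with the perpendicular foot at its near end, so it contributes μ₀I/(4πR); both point the same way, together 2.31×10⁻⁵ T.
Arc and leads all point the same direction: B = 3.63×10⁻⁵ + 2.31×10⁻⁵ = 5.94×10⁻⁵ T.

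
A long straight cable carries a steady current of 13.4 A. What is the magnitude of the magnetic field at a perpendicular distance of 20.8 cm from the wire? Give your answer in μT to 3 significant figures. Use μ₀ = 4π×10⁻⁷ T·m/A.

B ≈ 12.9 μT

For an infinitely long straight wire, B = μ₀I/(2πd).
B = (4π×10⁻⁷ × 13.4) / (2π × 0.208) = 1.29×10⁻⁵ T.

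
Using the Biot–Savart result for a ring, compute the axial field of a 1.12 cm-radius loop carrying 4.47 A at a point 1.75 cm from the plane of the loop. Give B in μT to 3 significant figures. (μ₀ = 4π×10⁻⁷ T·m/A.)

On the axis of a circular loop, B = μ₀IR² / [2(R²+z²)^(3/2)].
R² + z² = (0.0112)² + (0.0175)² = 0.0004317 m², and (R²+z²)^(3/2) = 8.97×10⁻⁶ m³.
B = (4π×10⁻⁷ × 4.47 × 0.0001254) / (2 × 8.97×10⁻⁶) = 3.93×10⁻⁵ T.

B ≈ 39.3 μT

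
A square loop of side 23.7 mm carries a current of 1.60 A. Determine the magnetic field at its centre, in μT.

Each side is a finite straight segment at perpendicular distance d = a/(2 tan(π/4)) = 0.01185 m from the centre, with end-angles ±π/4.
One side contributes B₁ = (μ₀I/4πd)·2 sin(π/4) = 1.91×10⁻⁵ T.
All 4 sides add in the same direction: B = 4 × 1.91×10⁻⁵ = 7.64×10⁻⁵ T.

B ≈ 76.4 μT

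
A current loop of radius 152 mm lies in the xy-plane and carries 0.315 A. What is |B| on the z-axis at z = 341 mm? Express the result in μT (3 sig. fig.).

On the axis of a circular loop, B = μ₀IR² / [2(R²+z²)^(3/2)].
R² + z² = (0.152)² + (0.341)² = 0.1394 m², and (R²+z²)^(3/2) = 5.20×10⁻² m³.
B = (4π×10⁻⁷ × 0.315 × 0.0231) / (2 × 5.20×10⁻²) = 8.79×10⁻⁸ T.

B ≈ 0.0879 μT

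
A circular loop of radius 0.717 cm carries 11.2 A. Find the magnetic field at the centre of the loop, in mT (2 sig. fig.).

At the centre of a circular loop the Biot–Savart law gives B = μ₀I/(2R).
B = (4π×10⁻⁷ × 11.2) / (2 × 0.00717) = 9.81×10⁻⁴ T.

B ≈ 0.98 mT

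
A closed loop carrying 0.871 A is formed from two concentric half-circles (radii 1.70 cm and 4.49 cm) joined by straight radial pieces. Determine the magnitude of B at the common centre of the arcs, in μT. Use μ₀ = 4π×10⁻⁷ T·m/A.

The radial connectors point toward the centre, so dl × r̂ = 0 and they contribute nothing.
Each semicircle gives μ₀I/(4R): inner arc 1.61×10⁻⁵ T, outer arc 6.09×10⁻⁶ T.
The two arcs carry current in opposite angular senses, so their fields oppose: B = |1.61×10⁻⁵ − 6.09×10⁻⁶| = 1.00×10⁻⁵ T.

B ≈ 10.0 μT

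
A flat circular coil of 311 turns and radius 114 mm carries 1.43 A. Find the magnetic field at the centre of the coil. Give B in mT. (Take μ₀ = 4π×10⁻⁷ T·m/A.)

For an N-turn flat coil, B = Nμ₀I/(2R) with R = 0.114 m.
B = 311 × 7.88×10⁻⁶ T = 2.45×10⁻³ T.

B ≈ 2.45 mT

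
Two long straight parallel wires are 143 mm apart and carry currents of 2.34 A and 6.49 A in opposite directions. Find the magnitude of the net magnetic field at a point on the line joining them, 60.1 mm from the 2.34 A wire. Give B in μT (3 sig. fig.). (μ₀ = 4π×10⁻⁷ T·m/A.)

Each long wire gives B = μ₀I/(2πd). Distances are d₁ = 0.0601 m and d₂ = 0.0829 m.
B₁ = 7.79×10⁻⁶ T, B₂ = 1.57×10⁻⁵ T.
Between antiparallel currents both contributions point the same way, so they add. B = B₁ + B₂ = 7.79×10⁻⁶ + 1.57×10⁻⁵ = 2.34×10⁻⁵ T.

B ≈ 23.4 μT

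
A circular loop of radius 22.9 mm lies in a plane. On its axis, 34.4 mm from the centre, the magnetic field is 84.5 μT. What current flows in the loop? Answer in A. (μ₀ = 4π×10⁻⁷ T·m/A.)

I ≈ 18.1 A

On the axis of a loop, B = μ₀IR²/[2(R²+z²)^(3/2)], so I = 2B(R²+z²)^(3/2)/(μ₀R²).
R² + z² = 0.0005244 + 0.001183 = 0.001708 m²; raised to 3/2 gives 7.06×10⁻⁵ m³.
I = 2 × 8.45×10⁻⁵ × 7.06×10⁻⁵ / (1.26×10⁻⁶ × 0.0005244) = 18.1 A.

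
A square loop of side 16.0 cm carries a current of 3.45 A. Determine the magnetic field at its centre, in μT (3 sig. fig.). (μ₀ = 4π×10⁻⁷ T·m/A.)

B ≈ 24.4 μT

Each side is a finite straight segment at perpendicular distance d = a/(2 tan(π/4)) = 0.08 m from the centre, with end-angles ±π/4.
One side contributes B₁ = (μ₀I/4πd)·2 sin(π/4) = 6.10×10⁻⁶ T.
All 4 sides add in the same direction: B = 4 × 6.10×10⁻⁶ = 2.44×10⁻⁵ T.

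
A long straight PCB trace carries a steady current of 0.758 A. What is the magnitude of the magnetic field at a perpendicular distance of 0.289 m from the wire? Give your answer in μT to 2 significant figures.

For an infinitely long straight wire, B = μ₀I/(2πd).
B = (4π×10⁻⁷ × 0.758) / (2π × 0.289) = 5.25×10⁻⁷ T.

B ≈ 0.52 μT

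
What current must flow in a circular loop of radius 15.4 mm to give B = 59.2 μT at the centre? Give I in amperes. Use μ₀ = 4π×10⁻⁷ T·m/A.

I ≈ 1.45 A

At the centre of a circular loop B = μ₀I/(2R), so I = 2RB/μ₀.
With R = 0.0154 m, I = 2 × 0.0154 × 5.92×10⁻⁵ / (4π×10⁻⁷) = 1.45 A.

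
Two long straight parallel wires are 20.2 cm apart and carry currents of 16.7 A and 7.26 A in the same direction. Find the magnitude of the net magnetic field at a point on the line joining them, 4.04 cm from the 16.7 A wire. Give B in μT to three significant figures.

B ≈ 73.7 μT

Each long wire gives B = μ₀I/(2πd). Distances are d₁ = 0.0404 m and d₂ = 0.1616 m.
B₁ = 8.27×10⁻⁵ T, B₂ = 8.99×10⁻⁶ T.
Between parallel currents the two contributions point in opposite directions, so they subtract. B = |B₁ − B₂| = |8.27×10⁻⁵ − 8.99×10⁻⁶| = 7.37×10⁻⁵ T.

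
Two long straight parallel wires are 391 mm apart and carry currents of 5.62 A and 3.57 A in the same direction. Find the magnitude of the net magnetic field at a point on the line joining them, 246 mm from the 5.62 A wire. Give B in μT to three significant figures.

B ≈ 0.355 μT

Each long wire gives B = μ₀I/(2πd). Distances are d₁ = 0.246 m and d₂ = 0.145 m.
B₁ = 4.57×10⁻⁶ T, B₂ = 4.92×10⁻⁶ T.
Between parallel currents the two contributions point in opposite directions, so they subtract. B = |B₁ − B₂| = |4.57×10⁻⁶ − 4.92×10⁻⁶| = 3.55×10⁻⁷ T.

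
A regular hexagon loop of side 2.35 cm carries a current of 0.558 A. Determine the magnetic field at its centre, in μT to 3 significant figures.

B ≈ 16.5 μT

Each side is a finite straight segment at perpendicular distance d = a/(2 tan(π/6)) = 0.02035 m from the centre, with end-angles ±π/6.
One side contributes B₁ = (μ₀I/4πd)·2 sin(π/6) = 2.74×10⁻⁶ T.
All 6 sides add in the same direction: B = 6 × 2.74×10⁻⁶ = 1.65×10⁻⁵ T.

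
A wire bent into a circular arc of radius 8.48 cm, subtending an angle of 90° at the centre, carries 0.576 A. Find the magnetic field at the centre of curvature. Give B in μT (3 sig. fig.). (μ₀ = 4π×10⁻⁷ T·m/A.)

The Biot–Savart field of a circular arc at its centre is B = μ₀Iφ/(4πR), with φ = 1.571 rad.
B = (4π×10⁻⁷ × 0.576 × 1.571) / (4π × 0.0848) = 1.07×10⁻⁶ T.

B ≈ 1.07 μT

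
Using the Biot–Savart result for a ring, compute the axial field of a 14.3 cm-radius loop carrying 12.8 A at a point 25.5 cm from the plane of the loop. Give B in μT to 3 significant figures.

B ≈ 6.58 μT

On the axis of a circular loop, B = μ₀IR² / [2(R²+z²)^(3/2)].
R² + z² = (0.143)² + (0.255)² = 0.08547 m², and (R²+z²)^(3/2) = 2.50×10⁻² m³.
B = (4π×10⁻⁷ × 12.8 × 0.02045) / (2 × 2.50×10⁻²) = 6.58×10⁻⁶ T.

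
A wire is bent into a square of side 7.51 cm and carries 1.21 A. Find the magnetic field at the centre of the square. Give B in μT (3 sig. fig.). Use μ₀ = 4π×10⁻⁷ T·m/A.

Each side is a finite straight segment at perpendicular distance d = a/(2 tan(π/4)) = 0.03755 m from the centre, with end-angles ±π/4.
One side contributes B₁ = (μ₀I/4πd)·2 sin(π/4) = 4.56×10⁻⁶ T.
All 4 sides add in the same direction: B = 4 × 4.56×10⁻⁶ = 1.82×10⁻⁵ T.

B ≈ 18.2 μT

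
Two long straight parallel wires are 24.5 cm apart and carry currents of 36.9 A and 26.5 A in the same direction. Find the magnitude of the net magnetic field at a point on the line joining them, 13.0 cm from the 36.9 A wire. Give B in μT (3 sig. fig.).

Each long wire gives B = μ₀I/(2πd). Distances are d₁ = 0.13 m and d₂ = 0.115 m.
B₁ = 5.68×10⁻⁵ T, B₂ = 4.61×10⁻⁵ T.
Between parallel currents the two contributions point in opposite directions, so they subtract. B = |B₁ − B₂| = |5.68×10⁻⁵ − 4.61×10⁻⁵| = 1.07×10⁻⁵ T.

B ≈ 10.7 μT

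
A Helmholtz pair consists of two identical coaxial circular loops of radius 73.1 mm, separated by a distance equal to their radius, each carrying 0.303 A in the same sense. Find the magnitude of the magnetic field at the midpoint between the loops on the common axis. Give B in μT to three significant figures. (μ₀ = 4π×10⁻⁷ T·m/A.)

B ≈ 3.73 μT

Each loop contributes B = μ₀IR²/[2(R²+z²)^(3/2)] on the axis, with z measured from that loop.
Loop 1 (z = 0.03655 m): B₁ = 1.86×10⁻⁶ T. Loop 2 (z = 0.03655 m): B₂ = 1.86×10⁻⁶ T.
The fields add: B = B₁ + B₂ = 3.73×10⁻⁶ T.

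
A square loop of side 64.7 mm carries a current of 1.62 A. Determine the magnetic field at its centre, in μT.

Each side is a finite straight segment at perpendicular distance d = a/(2 tan(π/4)) = 0.03235 m from the centre, with end-angles ±π/4.
One side contributes B₁ = (μ₀I/4πd)·2 sin(π/4) = 7.08×10⁻⁶ T.
All 4 sides add in the same direction: B = 4 × 7.08×10⁻⁶ = 2.83×10⁻⁵ T.

B ≈ 28.3 μT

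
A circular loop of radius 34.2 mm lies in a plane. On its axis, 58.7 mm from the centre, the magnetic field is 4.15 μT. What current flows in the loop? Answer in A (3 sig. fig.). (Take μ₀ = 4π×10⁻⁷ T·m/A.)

I ≈ 1.77 A

On the axis of a loop, B = μ₀IR²/[2(R²+z²)^(3/2)], so I = 2B(R²+z²)^(3/2)/(μ₀R²).
R² + z² = 0.00117 + 0.003446 = 0.004615 m²; raised to 3/2 gives 3.14×10⁻⁴ m³.
I = 2 × 4.15×10⁻⁶ × 3.14×10⁻⁴ / (1.26×10⁻⁶ × 0.00117) = 1.77 A.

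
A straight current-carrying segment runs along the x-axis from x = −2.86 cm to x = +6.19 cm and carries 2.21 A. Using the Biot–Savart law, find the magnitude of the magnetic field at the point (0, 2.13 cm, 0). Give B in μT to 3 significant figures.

For a finite straight segment, B = (μ₀I/4πd)(sinθ₁ + sinθ₂), where θ₁, θ₂ are the angles from the perpendicular to each end.
The perpendicular distance is d = 0.0213 m; the end-offsets along the wire are a = 0.0286 m and b = 0.0619 m.
sinθ₁ = 0.0286/√(0.0286²+0.0213²) = 0.8020; sinθ₂ = 0.0619/√(0.0619²+0.0213²) = 0.9456.
B = (4π×10⁻⁷ × 2.21) / (4π × 0.0213) × (0.8020 + 0.9456) = 1.81×10⁻⁵ T.

B ≈ 18.1 μT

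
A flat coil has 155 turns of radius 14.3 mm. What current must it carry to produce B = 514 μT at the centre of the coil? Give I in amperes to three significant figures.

For an N-turn coil, B = Nμ₀I/(2R) with R = 0.0143 m, so I = 2RB/(Nμ₀) = 2 × 0.0143 × 5.14×10⁻⁴ / (155 × 4π×10⁻⁷) = 7.55×10⁻² A.

I ≈ 0.0755 A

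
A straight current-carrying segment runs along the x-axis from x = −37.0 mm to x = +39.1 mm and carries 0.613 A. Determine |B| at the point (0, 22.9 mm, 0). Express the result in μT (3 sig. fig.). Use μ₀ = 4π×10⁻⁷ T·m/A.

For a finite straight segment, B = (μ₀I/4πd)(sinθ₁ + sinθ₂), where θ₁, θ₂ are the angles from the perpendicular to each end.
The perpendicular distance is d = 0.0229 m; the end-offsets along the wire are a = 0.037 m and b = 0.0391 m.
sinθ₁ = 0.037/√(0.037²+0.0229²) = 0.8503; sinθ₂ = 0.0391/√(0.0391²+0.0229²) = 0.8629.
B = (4π×10⁻⁷ × 0.613) / (4π × 0.0229) × (0.8503 + 0.8629) = 4.59×10⁻⁶ T.

B ≈ 4.59 μT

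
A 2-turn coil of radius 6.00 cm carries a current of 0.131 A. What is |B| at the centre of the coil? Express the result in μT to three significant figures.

B ≈ 2.74 μT

For an N-turn flat coil, B = Nμ₀I/(2R) with R = 0.06 m.
B = 2 × 1.37×10⁻⁶ T = 2.74×10⁻⁶ T.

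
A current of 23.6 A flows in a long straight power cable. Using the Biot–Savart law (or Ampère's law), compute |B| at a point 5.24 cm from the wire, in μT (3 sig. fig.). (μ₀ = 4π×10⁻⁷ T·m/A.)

For an infinitely long straight wire, B = μ₀I/(2πd).
B = (4π×10⁻⁷ × 23.6) / (2π × 0.0524) = 9.01×10⁻⁵ T.

B ≈ 90.1 μT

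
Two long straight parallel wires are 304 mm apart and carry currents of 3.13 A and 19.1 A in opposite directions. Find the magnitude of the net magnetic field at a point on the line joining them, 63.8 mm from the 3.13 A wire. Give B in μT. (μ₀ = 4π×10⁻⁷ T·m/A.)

B ≈ 25.7 μT

Each long wire gives B = μ₀I/(2πd). Distances are d₁ = 0.0638 m and d₂ = 0.2402 m.
B₁ = 9.81×10⁻⁶ T, B₂ = 1.59×10⁻⁵ T.
Between antiparallel currents both contributions point the same way, so they add. B = B₁ + B₂ = 9.81×10⁻⁶ + 1.59×10⁻⁵ = 2.57×10⁻⁵ T.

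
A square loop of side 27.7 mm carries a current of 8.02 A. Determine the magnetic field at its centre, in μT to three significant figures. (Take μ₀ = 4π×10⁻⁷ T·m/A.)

B ≈ 328 μT

Each side is a finite straight segment at perpendicular distance d = a/(2 tan(π/4)) = 0.01385 m from the centre, with end-angles ±π/4.
One side contributes B₁ = (μ₀I/4πd)·2 sin(π/4) = 8.19×10⁻⁵ T.
All 4 sides add in the same direction: B = 4 × 8.19×10⁻⁵ = 3.28×10⁻⁴ T.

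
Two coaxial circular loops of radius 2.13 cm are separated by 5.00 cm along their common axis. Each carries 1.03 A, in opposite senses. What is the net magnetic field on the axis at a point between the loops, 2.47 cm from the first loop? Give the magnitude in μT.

Each loop contributes B = μ₀IR²/[2(R²+z²)^(3/2)] on the axis, with z measured from that loop.
Loop 1 (z = 0.0247 m): B₁ = 8.46×10⁻⁶ T. Loop 2 (z = 0.0253 m): B₂ = 8.12×10⁻⁶ T.
The fields oppose: B = |B₁ − B₂| = 3.46×10⁻⁷ T.

B ≈ 0.346 μT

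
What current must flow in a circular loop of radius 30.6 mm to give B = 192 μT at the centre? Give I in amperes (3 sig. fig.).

I ≈ 9.35 A

At the centre of a circular loop B = μ₀I/(2R), so I = 2RB/μ₀.
With R = 0.0306 m, I = 2 × 0.0306 × 1.92×10⁻⁴ / (4π×10⁻⁷) = 9.35 A.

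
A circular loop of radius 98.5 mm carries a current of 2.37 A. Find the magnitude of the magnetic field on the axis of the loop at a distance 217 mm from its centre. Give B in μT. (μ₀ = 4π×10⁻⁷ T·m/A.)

B ≈ 1.07 μT

On the axis of a circular loop, B = μ₀IR² / [2(R²+z²)^(3/2)].
R² + z² = (0.0985)² + (0.217)² = 0.05679 m², and (R²+z²)^(3/2) = 1.35×10⁻² m³.
B = (4π×10⁻⁷ × 2.37 × 0.009702) / (2 × 1.35×10⁻²) = 1.07×10⁻⁶ T.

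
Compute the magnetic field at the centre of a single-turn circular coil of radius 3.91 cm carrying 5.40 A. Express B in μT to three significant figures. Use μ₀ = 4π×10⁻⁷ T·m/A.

At the centre of a circular loop the Biot–Savart law gives B = μ₀I/(2R).
B = (4π×10⁻⁷ × 5.40) / (2 × 0.0391) = 8.68×10⁻⁵ T.

B ≈ 86.8 μT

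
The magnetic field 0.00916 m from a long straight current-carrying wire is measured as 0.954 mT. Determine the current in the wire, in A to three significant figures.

I ≈ 43.7 A

For a long straight wire B = μ₀I/(2πd), so I = 2πdB/μ₀.
I = 2π × 0.00916 × 9.54×10⁻⁴ / (4π×10⁻⁷) = 43.7 A.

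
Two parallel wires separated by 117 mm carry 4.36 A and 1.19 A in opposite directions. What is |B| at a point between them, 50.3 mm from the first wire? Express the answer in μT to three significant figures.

Each long wire gives B = μ₀I/(2πd). Distances are d₁ = 0.0503 m and d₂ = 0.0667 m.
B₁ = 1.73×10⁻⁵ T, B₂ = 3.57×10⁻⁶ T.
Between antiparallel currents both contributions point the same way, so they add. B = B₁ + B₂ = 1.73×10⁻⁵ + 3.57×10⁻⁶ = 2.09×10⁻⁵ T.

B ≈ 20.9 μT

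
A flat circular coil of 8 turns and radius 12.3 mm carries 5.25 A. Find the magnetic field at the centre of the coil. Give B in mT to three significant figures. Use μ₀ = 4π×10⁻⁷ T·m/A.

B ≈ 2.15 mT

For an N-turn flat coil, B = Nμ₀I/(2R) with R = 0.0123 m.
B = 8 × 2.68×10⁻⁴ T = 2.15×10⁻³ T.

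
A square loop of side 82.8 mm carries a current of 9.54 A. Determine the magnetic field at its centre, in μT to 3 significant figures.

B ≈ 130 μT

Each side is a finite straight segment at perpendicular distance d = a/(2 tan(π/4)) = 0.0414 m from the centre, with end-angles ±π/4.
One side contributes B₁ = (μ₀I/4πd)·2 sin(π/4) = 3.26×10⁻⁵ T.
All 4 sides add in the same direction: B = 4 × 3.26×10⁻⁵ = 1.30×10⁻⁴ T.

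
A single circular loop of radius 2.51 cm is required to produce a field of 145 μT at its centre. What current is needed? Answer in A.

At the centre of a circular loop B = μ₀I/(2R), so I = 2RB/μ₀.
With R = 0.0251 m, I = 2 × 0.0251 × 1.45×10⁻⁴ / (4π×10⁻⁷) = 5.79 A.

I ≈ 5.79 A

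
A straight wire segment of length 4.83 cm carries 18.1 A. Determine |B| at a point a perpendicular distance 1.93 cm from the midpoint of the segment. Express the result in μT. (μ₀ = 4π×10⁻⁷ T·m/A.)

B ≈ 147 μT

For a finite straight segment, B = (μ₀I/4πd)(sinθ₁ + sinθ₂), where θ₁, θ₂ are the angles from the perpendicular to each end.
The perpendicular from the point meets the wire at its midpoint, so each end is L/2 = 0.02415 m away along the wire.
sinθ₁ = 0.02415/√(0.02415²+0.0193²) = 0.7812; sinθ₂ = 0.02415/√(0.02415²+0.0193²) = 0.7812.
B = (4π×10⁻⁷ × 18.1) / (4π × 0.0193) × (0.7812 + 0.7812) = 1.47×10⁻⁴ T.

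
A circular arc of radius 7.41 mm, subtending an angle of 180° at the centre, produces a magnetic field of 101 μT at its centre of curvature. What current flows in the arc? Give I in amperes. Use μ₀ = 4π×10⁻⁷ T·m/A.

For a circular arc, B = μ₀Iφ/(4πR) with φ in radians; here φ = 3.142 rad.
So I = 4πRB/(μ₀φ) = 4π × 0.00741 × 1.01×10⁻⁴ / (4π×10⁻⁷ × 3.142) = 2.38 A.

I ≈ 2.38 A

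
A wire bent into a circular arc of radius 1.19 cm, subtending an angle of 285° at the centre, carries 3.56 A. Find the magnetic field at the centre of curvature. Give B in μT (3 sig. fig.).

B ≈ 149 μT

The Biot–Savart field of a circular arc at its centre is B = μ₀Iφ/(4πR), with φ = 4.974 rad.
B = (4π×10⁻⁷ × 3.56 × 4.974) / (4π × 0.0119) = 1.49×10⁻⁴ T.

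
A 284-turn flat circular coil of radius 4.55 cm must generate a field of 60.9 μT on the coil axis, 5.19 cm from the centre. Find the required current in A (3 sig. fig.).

For an N-turn coil, B = Nμ₀IR²/[2(R²+z²)^(3/2)] with R = 0.0455 m, z = 0.0519 m, so I = 2B(R²+z²)^(3/2)/(Nμ₀R²) = 2 × 6.09×10⁻⁵ × 3.29×10⁻⁴ / (284 × 4π×10⁻⁷ × 0.00207) = 5.42×10⁻² A.

I ≈ 0.0542 A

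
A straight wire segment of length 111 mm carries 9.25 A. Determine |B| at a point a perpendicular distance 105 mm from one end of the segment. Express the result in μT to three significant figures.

For a finite straight segment, B = (μ₀I/4πd)(sinθ₁ + sinθ₂), where θ₁, θ₂ are the angles from the perpendicular to each end.
The perpendicular foot is at one end, so the two end-offsets along the wire are 0 and L = 0.111 m.
sinθ₁ = 0/√(0²+0.105²) = 0.0000; sinθ₂ = 0.111/√(0.111²+0.105²) = 0.7265.
B = (4π×10⁻⁷ × 9.25) / (4π × 0.105) × (0.0000 + 0.7265) = 6.40×10⁻⁶ T.

B ≈ 6.40 μT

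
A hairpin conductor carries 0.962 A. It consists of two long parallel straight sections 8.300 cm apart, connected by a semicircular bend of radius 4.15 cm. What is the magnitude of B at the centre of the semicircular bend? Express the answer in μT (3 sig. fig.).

B ≈ 11.9 μT

The semicircular arc contributes B_arc = μ₀I·π/(4πR) = μ₀I/(4R) = 7.28×10⁻⁶ T.
Each semi-infinite lead is at perpendicular distance R = 0.0415 m from the centre, with the perpendicular foot at its near end, so it contributes μ₀I/(4πR); both point the same way, together 4.64×10⁻⁶ T.
Arc and leads all point the same direction: B = 7.28×10⁻⁶ + 4.64×10⁻⁶ = 1.19×10⁻⁵ T.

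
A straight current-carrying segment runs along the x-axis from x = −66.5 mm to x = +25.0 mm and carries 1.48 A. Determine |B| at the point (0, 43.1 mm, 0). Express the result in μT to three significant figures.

B ≈ 4.60 μT

For a finite straight segment, B = (μ₀I/4πd)(sinθ₁ + sinθ₂), where θ₁, θ₂ are the angles from the perpendicular to each end.
The perpendicular distance is d = 0.0431 m; the end-offsets along the wire are a = 0.0665 m and b = 0.025 m.
sinθ₁ = 0.0665/√(0.0665²+0.0431²) = 0.8392; sinθ₂ = 0.025/√(0.025²+0.0431²) = 0.5017.
B = (4π×10⁻⁷ × 1.48) / (4π × 0.0431) × (0.8392 + 0.5017) = 4.60×10⁻⁶ T.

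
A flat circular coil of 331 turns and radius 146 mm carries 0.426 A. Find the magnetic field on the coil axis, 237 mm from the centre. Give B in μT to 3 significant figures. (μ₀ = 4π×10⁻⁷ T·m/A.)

For an N-turn flat coil, B = Nμ₀IR²/[2(R²+z²)^(3/2)] with R = 0.146 m, z = 0.237 m.
B = 331 × 2.65×10⁻⁷ T = 8.76×10⁻⁵ T.

B ≈ 87.6 μT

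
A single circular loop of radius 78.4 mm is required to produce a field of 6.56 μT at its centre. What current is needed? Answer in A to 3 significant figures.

At the centre of a circular loop B = μ₀I/(2R), so I = 2RB/μ₀.
With R = 0.0784 m, I = 2 × 0.0784 × 6.56×10⁻⁶ / (4π×10⁻⁷) = 0.819 A.

I ≈ 0.819 A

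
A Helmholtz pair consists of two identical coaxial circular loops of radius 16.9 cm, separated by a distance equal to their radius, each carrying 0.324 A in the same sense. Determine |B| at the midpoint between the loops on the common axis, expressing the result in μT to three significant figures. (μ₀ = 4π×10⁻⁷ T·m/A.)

B ≈ 1.72 μT

Each loop contributes B = μ₀IR²/[2(R²+z²)^(3/2)] on the axis, with z measured from that loop.
Loop 1 (z = 0.0845 m): B₁ = 8.62×10⁻⁷ T. Loop 2 (z = 0.0845 m): B₂ = 8.62×10⁻⁷ T.
The fields add: B = B₁ + B₂ = 1.72×10⁻⁶ T.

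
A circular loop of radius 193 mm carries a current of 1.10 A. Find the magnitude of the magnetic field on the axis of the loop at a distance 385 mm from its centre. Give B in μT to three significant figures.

On the axis of a circular loop, B = μ₀IR² / [2(R²+z²)^(3/2)].
R² + z² = (0.193)² + (0.385)² = 0.1855 m², and (R²+z²)^(3/2) = 7.99×10⁻² m³.
B = (4π×10⁻⁷ × 1.10 × 0.03725) / (2 × 7.99×10⁻²) = 3.22×10⁻⁷ T.

B ≈ 0.322 μT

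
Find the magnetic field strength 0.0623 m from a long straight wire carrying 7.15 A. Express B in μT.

For an infinitely long straight wire, B = μ₀I/(2πd).
B = (4π×10⁻⁷ × 7.15) / (2π × 0.0623) = 2.30×10⁻⁵ T.

B ≈ 23.0 μT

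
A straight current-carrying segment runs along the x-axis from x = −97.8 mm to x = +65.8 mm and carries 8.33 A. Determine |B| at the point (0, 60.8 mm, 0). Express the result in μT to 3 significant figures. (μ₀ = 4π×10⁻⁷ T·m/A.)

B ≈ 21.7 μT

For a finite straight segment, B = (μ₀I/4πd)(sinθ₁ + sinθ₂), where θ₁, θ₂ are the angles from the perpendicular to each end.
The perpendicular distance is d = 0.0608 m; the end-offsets along the wire are a = 0.0978 m and b = 0.0658 m.
sinθ₁ = 0.0978/√(0.0978²+0.0608²) = 0.8493; sinθ₂ = 0.0658/√(0.0658²+0.0608²) = 0.7345.
B = (4π×10⁻⁷ × 8.33) / (4π × 0.0608) × (0.8493 + 0.7345) = 2.17×10⁻⁵ T.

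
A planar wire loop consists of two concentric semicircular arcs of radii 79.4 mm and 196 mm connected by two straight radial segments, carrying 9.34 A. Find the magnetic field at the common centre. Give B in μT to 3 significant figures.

B ≈ 22.0 μT

The radial connectors point toward the centre, so dl × r̂ = 0 and they contribute nothing.
Each semicircle gives μ₀I/(4R): inner arc 3.70×10⁻⁵ T, outer arc 1.50×10⁻⁵ T.
The two arcs carry current in opposite angular senses, so their fields oppose: B = |3.70×10⁻⁵ − 1.50×10⁻⁵| = 2.20×10⁻⁵ T.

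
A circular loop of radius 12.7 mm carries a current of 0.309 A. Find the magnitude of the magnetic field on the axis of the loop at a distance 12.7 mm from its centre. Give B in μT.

B ≈ 5.40 μT

On the axis of a circular loop, B = μ₀IR² / [2(R²+z²)^(3/2)].
R² + z² = (0.0127)² + (0.0127)² = 0.0003226 m², and (R²+z²)^(3/2) = 5.79×10⁻⁶ m³.
B = (4π×10⁻⁷ × 0.309 × 0.0001613) / (2 × 5.79×10⁻⁶) = 5.40×10⁻⁶ T.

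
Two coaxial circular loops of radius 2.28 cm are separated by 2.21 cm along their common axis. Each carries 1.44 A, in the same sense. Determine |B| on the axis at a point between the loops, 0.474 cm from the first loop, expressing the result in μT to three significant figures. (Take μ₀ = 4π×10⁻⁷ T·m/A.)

Each loop contributes B = μ₀IR²/[2(R²+z²)^(3/2)] on the axis, with z measured from that loop.
Loop 1 (z = 0.00474 m): B₁ = 3.72×10⁻⁵ T. Loop 2 (z = 0.01736 m): B₂ = 2.00×10⁻⁵ T.
The fields add: B = B₁ + B₂ = 5.72×10⁻⁵ T.

B ≈ 57.2 μT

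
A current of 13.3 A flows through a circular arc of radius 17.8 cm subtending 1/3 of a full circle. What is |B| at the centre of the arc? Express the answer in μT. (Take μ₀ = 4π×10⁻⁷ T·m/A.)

B ≈ 15.6 μT

The Biot–Savart field of a circular arc at its centre is B = μ₀Iφ/(4πR), with φ = 2.094 rad.
B = (4π×10⁻⁷ × 13.3 × 2.094) / (4π × 0.178) = 1.56×10⁻⁵ T.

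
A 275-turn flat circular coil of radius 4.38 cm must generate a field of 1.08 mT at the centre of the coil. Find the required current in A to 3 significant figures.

For an N-turn coil, B = Nμ₀I/(2R) with R = 0.0438 m, so I = 2RB/(Nμ₀) = 2 × 0.0438 × 1.08×10⁻³ / (275 × 4π×10⁻⁷) = 0.274 A.

I ≈ 0.274 A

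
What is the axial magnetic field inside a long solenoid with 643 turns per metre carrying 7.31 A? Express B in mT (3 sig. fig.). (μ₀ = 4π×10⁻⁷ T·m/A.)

Inside a long solenoid, B = μ₀nI with n = 643 turns/m.
B = 4π×10⁻⁷ × 643 × 7.31 = 5.91×10⁻³ T.

B ≈ 5.91 mT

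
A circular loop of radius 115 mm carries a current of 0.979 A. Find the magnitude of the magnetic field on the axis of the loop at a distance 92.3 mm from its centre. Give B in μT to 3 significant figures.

B ≈ 2.54 μT

On the axis of a circular loop, B = μ₀IR² / [2(R²+z²)^(3/2)].
R² + z² = (0.115)² + (0.0923)² = 0.02174 m², and (R²+z²)^(3/2) = 3.21×10⁻³ m³.
B = (4π×10⁻⁷ × 0.979 × 0.01323) / (2 × 3.21×10⁻³) = 2.54×10⁻⁶ T.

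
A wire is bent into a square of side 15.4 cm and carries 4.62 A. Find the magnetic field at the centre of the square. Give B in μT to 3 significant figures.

B ≈ 33.9 μT

Each side is a finite straight segment at perpendicular distance d = a/(2 tan(π/4)) = 0.077 m from the centre, with end-angles ±π/4.
One side contributes B₁ = (μ₀I/4πd)·2 sin(π/4) = 8.49×10⁻⁶ T.
All 4 sides add in the same direction: B = 4 × 8.49×10⁻⁶ = 3.39×10⁻⁵ T.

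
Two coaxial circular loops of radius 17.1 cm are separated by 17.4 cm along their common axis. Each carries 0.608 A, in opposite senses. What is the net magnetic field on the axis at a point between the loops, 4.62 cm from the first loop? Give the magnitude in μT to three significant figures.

Each loop contributes B = μ₀IR²/[2(R²+z²)^(3/2)] on the axis, with z measured from that loop.
Loop 1 (z = 0.0462 m): B₁ = 2.01×10⁻⁶ T. Loop 2 (z = 0.1278 m): B₂ = 1.15×10⁻⁶ T.
The fields oppose: B = |B₁ − B₂| = 8.62×10⁻⁷ T.

B ≈ 0.862 μT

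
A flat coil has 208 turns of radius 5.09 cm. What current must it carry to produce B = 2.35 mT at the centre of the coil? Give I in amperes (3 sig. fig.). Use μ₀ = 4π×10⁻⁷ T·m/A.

For an N-turn coil, B = Nμ₀I/(2R) with R = 0.0509 m, so I = 2RB/(Nμ₀) = 2 × 0.0509 × 2.35×10⁻³ / (208 × 4π×10⁻⁷) = 0.915 A.

I ≈ 0.915 A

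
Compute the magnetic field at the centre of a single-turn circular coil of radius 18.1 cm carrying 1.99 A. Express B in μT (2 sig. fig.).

B ≈ 6.9 μT

At the centre of a circular loop the Biot–Savart law gives B = μ₀I/(2R).
B = (4π×10⁻⁷ × 1.99) / (2 × 0.181) = 6.91×10⁻⁶ T.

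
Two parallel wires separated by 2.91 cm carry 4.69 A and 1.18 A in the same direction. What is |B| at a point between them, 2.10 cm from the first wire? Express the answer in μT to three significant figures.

B ≈ 15.5 μT

Each long wire gives B = μ₀I/(2πd). Distances are d₁ = 0.021 m and d₂ = 0.0081 m.
B₁ = 4.47×10⁻⁵ T, B₂ = 2.91×10⁻⁵ T.
Between parallel currents the two contributions point in opposite directions, so they subtract. B = |B₁ − B₂| = |4.47×10⁻⁵ − 2.91×10⁻⁵| = 1.55×10⁻⁵ T.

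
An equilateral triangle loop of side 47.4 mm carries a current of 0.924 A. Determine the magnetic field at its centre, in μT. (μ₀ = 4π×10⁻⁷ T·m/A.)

Each side is a finite straight segment at perpendicular distance d = a/(2 tan(π/3)) = 0.01368 m from the centre, with end-angles ±π/3.
One side contributes B₁ = (μ₀I/4πd)·2 sin(π/3) = 1.17×10⁻⁵ T.
All 3 sides add in the same direction: B = 3 × 1.17×10⁻⁵ = 3.51×10⁻⁵ T.

B ≈ 35.1 μT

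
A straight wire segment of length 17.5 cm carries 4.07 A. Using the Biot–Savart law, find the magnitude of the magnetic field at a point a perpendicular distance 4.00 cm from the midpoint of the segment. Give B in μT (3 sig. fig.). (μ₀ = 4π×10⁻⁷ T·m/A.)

For a finite straight segment, B = (μ₀I/4πd)(sinθ₁ + sinθ₂), where θ₁, θ₂ are the angles from the perpendicular to each end.
The perpendicular from the point meets the wire at its midpoint, so each end is L/2 = 0.0875 m away along the wire.
sinθ₁ = 0.0875/√(0.0875²+0.04²) = 0.9095; sinθ₂ = 0.0875/√(0.0875²+0.04²) = 0.9095.
B = (4π×10⁻⁷ × 4.07) / (4π × 0.04) × (0.9095 + 0.9095) = 1.85×10⁻⁵ T.

B ≈ 18.5 μT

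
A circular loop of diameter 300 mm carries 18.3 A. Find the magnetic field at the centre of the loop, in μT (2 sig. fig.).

B ≈ 77 μT

At the centre of a circular loop the Biot–Savart law gives B = μ₀I/(2R) (so R = 0.15 m).
B = (4π×10⁻⁷ × 18.3) / (2 × 0.15) = 7.67×10⁻⁵ T.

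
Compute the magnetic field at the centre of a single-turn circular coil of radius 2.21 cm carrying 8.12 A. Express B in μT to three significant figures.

At the centre of a circular loop the Biot–Savart law gives B = μ₀I/(2R).
B = (4π×10⁻⁷ × 8.12) / (2 × 0.0221) = 2.31×10⁻⁴ T.

B ≈ 231 μT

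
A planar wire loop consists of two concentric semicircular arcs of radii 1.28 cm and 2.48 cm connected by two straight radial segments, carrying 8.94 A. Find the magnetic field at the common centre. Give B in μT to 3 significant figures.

B ≈ 106 μT

The radial connectors point toward the centre, so dl × r̂ = 0 and they contribute nothing.
Each semicircle gives μ₀I/(4R): inner arc 2.19×10⁻⁴ T, outer arc 1.13×10⁻⁴ T.
The two arcs carry current in opposite angular senses, so their fields oppose: B = |2.19×10⁻⁴ − 1.13×10⁻⁴| = 1.06×10⁻⁴ T.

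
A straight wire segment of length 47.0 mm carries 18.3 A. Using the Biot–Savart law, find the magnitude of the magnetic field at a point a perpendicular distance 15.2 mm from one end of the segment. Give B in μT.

B ≈ 115 μT

For a finite straight segment, B = (μ₀I/4πd)(sinθ₁ + sinθ₂), where θ₁, θ₂ are the angles from the perpendicular to each end.
The perpendicular foot is at one end, so the two end-offsets along the wire are 0 and L = 0.047 m.
sinθ₁ = 0/√(0²+0.0152²) = 0.0000; sinθ₂ = 0.047/√(0.047²+0.0152²) = 0.9515.
B = (4π×10⁻⁷ × 18.3) / (4π × 0.0152) × (0.0000 + 0.9515) = 1.15×10⁻⁴ T.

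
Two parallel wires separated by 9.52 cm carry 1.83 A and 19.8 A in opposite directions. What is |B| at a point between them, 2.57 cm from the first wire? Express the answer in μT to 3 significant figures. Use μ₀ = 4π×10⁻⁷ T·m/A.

B ≈ 71.2 μT

Each long wire gives B = μ₀I/(2πd). Distances are d₁ = 0.0257 m and d₂ = 0.0695 m.
B₁ = 1.42×10⁻⁵ T, B₂ = 5.70×10⁻⁵ T.
Between antiparallel currents both contributions point the same way, so they add. B = B₁ + B₂ = 1.42×10⁻⁵ + 5.70×10⁻⁵ = 7.12×10⁻⁵ T.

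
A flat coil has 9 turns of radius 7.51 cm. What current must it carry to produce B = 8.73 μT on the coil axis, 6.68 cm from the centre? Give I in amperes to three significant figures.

I ≈ 0.278 A

For an N-turn coil, B = Nμ₀IR²/[2(R²+z²)^(3/2)] with R = 0.0751 m, z = 0.0668 m, so I = 2B(R²+z²)^(3/2)/(Nμ₀R²) = 2 × 8.73×10⁻⁶ × 1.02×10⁻³ / (9 × 4π×10⁻⁷ × 0.00564) = 0.278 A.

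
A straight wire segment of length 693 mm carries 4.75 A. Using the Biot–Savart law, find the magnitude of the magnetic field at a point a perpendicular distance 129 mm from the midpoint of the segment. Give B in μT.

B ≈ 6.90 μT

For a finite straight segment, B = (μ₀I/4πd)(sinθ₁ + sinθ₂), where θ₁, θ₂ are the angles from the perpendicular to each end.
The perpendicular from the point meets the wire at its midpoint, so each end is L/2 = 0.3465 m away along the wire.
sinθ₁ = 0.3465/√(0.3465²+0.129²) = 0.9372; sinθ₂ = 0.3465/√(0.3465²+0.129²) = 0.9372.
B = (4π×10⁻⁷ × 4.75) / (4π × 0.129) × (0.9372 + 0.9372) = 6.90×10⁻⁶ T.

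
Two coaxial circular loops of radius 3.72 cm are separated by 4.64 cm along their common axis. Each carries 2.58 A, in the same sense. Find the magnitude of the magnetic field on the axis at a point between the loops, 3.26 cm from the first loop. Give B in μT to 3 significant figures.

B ≈ 54.5 μT

Each loop contributes B = μ₀IR²/[2(R²+z²)^(3/2)] on the axis, with z measured from that loop.
Loop 1 (z = 0.0326 m): B₁ = 1.85×10⁻⁵ T. Loop 2 (z = 0.0138 m): B₂ = 3.59×10⁻⁵ T.
The fields add: B = B₁ + B₂ = 5.45×10⁻⁵ T.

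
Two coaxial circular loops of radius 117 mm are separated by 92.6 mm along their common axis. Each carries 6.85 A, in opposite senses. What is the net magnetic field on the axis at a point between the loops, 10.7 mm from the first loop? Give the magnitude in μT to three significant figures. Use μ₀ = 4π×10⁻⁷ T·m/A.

B ≈ 16.1 μT

Each loop contributes B = μ₀IR²/[2(R²+z²)^(3/2)] on the axis, with z measured from that loop.
Loop 1 (z = 0.0107 m): B₁ = 3.63×10⁻⁵ T. Loop 2 (z = 0.0819 m): B₂ = 2.02×10⁻⁵ T.
The fields oppose: B = |B₁ − B₂| = 1.61×10⁻⁵ T.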